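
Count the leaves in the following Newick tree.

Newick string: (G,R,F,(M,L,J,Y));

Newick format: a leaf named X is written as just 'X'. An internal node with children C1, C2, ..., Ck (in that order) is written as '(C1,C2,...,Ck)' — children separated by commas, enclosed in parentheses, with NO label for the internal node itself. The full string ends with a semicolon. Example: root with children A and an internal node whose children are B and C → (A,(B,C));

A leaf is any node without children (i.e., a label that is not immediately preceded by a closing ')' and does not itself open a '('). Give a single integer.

Newick: (G,R,F,(M,L,J,Y));
Scan left-to-right; a leaf is any maximal label run not followed by '(':
  pos 1: leaf 'G' → count = 1
  pos 3: leaf 'R' → count = 2
  pos 5: leaf 'F' → count = 3
  pos 8: leaf 'M' → count = 4
  pos 10: leaf 'L' → count = 5
  pos 12: leaf 'J' → count = 6
  pos 14: leaf 'Y' → count = 7
Total leaves: 7

Answer: 7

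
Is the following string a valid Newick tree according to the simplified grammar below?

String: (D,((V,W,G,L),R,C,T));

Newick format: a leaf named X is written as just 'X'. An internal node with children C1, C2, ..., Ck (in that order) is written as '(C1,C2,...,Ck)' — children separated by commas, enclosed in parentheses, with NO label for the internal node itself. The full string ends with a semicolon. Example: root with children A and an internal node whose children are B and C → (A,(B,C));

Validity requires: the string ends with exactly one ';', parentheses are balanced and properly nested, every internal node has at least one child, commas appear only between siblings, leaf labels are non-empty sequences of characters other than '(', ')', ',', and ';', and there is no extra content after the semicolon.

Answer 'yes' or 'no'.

Input: (D,((V,W,G,L),R,C,T));
Paren balance: 3 '(' vs 3 ')' OK
Ends with single ';': True
Full parse: OK
Valid: True

Answer: yes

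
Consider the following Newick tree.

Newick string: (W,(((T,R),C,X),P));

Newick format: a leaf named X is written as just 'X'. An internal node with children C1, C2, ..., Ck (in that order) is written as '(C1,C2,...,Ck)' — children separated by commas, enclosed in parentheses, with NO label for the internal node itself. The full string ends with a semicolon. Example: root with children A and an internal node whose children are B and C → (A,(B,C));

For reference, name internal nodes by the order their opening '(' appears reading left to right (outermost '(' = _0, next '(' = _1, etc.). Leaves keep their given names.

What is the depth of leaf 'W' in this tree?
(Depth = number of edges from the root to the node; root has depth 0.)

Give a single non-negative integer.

Newick: (W,(((T,R),C,X),P));
Naming internals by '(' encounter order: outermost '(' = _0, next = _1, ...
Query node: W
Path from root: _0 -> W
Depth of W: 1 (number of edges from root)

Answer: 1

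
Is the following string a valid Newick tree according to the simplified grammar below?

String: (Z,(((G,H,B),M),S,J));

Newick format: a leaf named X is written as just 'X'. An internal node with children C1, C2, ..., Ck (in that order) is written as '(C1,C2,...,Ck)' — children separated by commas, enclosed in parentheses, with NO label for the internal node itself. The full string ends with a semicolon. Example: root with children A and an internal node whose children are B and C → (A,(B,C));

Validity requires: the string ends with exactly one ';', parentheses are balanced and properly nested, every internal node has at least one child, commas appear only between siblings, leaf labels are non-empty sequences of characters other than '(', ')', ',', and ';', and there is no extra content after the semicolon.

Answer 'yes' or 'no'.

Input: (Z,(((G,H,B),M),S,J));
Paren balance: 4 '(' vs 4 ')' OK
Ends with single ';': True
Full parse: OK
Valid: True

Answer: yes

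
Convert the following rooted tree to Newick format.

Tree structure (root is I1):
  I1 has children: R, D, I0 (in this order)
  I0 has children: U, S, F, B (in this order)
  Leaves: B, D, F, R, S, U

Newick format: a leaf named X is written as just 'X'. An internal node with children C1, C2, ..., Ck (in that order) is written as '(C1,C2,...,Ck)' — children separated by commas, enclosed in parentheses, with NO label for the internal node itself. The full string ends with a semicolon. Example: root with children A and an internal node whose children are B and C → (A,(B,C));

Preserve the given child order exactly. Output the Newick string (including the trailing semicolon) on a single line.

Answer: (R,D,(U,S,F,B));

Derivation:
internal I1 with children ['R', 'D', 'I0']
  leaf 'R' → 'R'
  leaf 'D' → 'D'
  internal I0 with children ['U', 'S', 'F', 'B']
    leaf 'U' → 'U'
    leaf 'S' → 'S'
    leaf 'F' → 'F'
    leaf 'B' → 'B'
  → '(U,S,F,B)'
→ '(R,D,(U,S,F,B))'
Final: (R,D,(U,S,F,B));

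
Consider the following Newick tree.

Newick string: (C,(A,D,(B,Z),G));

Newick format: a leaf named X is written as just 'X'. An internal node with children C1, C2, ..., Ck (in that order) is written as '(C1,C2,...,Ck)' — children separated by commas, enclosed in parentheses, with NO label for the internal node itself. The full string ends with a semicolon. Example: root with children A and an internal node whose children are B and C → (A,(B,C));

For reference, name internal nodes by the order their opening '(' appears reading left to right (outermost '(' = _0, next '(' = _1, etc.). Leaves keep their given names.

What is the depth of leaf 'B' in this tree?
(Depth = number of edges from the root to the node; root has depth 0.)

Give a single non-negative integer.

Answer: 3

Derivation:
Newick: (C,(A,D,(B,Z),G));
Naming internals by '(' encounter order: outermost '(' = _0, next = _1, ...
Query node: B
Path from root: _0 -> _1 -> _2 -> B
Depth of B: 3 (number of edges from root)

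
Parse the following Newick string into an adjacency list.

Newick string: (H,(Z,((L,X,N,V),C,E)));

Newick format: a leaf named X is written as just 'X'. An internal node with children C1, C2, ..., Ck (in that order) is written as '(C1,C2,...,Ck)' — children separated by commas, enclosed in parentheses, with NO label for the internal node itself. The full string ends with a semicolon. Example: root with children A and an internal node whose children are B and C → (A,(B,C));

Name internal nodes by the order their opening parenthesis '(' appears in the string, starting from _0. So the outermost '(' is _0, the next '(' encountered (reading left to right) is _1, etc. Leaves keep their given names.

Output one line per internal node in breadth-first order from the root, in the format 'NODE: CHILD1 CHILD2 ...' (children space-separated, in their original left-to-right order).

Input: (H,(Z,((L,X,N,V),C,E)));
Scanning left-to-right, naming '(' by encounter order:
  pos 0: '(' -> open internal node _0 (depth 1)
  pos 3: '(' -> open internal node _1 (depth 2)
  pos 6: '(' -> open internal node _2 (depth 3)
  pos 7: '(' -> open internal node _3 (depth 4)
  pos 15: ')' -> close internal node _3 (now at depth 3)
  pos 20: ')' -> close internal node _2 (now at depth 2)
  pos 21: ')' -> close internal node _1 (now at depth 1)
  pos 22: ')' -> close internal node _0 (now at depth 0)
Total internal nodes: 4
BFS adjacency from root:
  _0: H _1
  _1: Z _2
  _2: _3 C E
  _3: L X N V

Answer: _0: H _1
_1: Z _2
_2: _3 C E
_3: L X N V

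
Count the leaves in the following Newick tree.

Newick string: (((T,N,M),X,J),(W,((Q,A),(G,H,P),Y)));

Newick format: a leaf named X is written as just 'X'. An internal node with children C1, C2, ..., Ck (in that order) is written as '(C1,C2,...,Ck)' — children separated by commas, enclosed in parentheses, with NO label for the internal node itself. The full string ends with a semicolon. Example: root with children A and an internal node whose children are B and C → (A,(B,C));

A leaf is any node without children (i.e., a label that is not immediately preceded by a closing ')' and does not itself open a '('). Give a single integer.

Newick: (((T,N,M),X,J),(W,((Q,A),(G,H,P),Y)));
Scan left-to-right; a leaf is any maximal label run not followed by '(':
  pos 3: leaf 'T' → count = 1
  pos 5: leaf 'N' → count = 2
  pos 7: leaf 'M' → count = 3
  pos 10: leaf 'X' → count = 4
  pos 12: leaf 'J' → count = 5
  pos 16: leaf 'W' → count = 6
  pos 20: leaf 'Q' → count = 7
  pos 22: leaf 'A' → count = 8
  pos 26: leaf 'G' → count = 9
  pos 28: leaf 'H' → count = 10
  pos 30: leaf 'P' → count = 11
  pos 33: leaf 'Y' → count = 12
Total leaves: 12

Answer: 12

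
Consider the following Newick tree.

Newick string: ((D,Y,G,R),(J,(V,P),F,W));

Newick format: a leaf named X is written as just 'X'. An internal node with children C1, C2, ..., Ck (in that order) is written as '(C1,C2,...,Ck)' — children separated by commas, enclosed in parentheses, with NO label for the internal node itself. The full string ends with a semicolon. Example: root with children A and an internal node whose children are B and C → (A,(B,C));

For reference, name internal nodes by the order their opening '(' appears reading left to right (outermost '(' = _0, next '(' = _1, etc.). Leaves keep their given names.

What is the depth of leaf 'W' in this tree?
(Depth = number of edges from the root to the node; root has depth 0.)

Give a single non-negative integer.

Answer: 2

Derivation:
Newick: ((D,Y,G,R),(J,(V,P),F,W));
Naming internals by '(' encounter order: outermost '(' = _0, next = _1, ...
Query node: W
Path from root: _0 -> _2 -> W
Depth of W: 2 (number of edges from root)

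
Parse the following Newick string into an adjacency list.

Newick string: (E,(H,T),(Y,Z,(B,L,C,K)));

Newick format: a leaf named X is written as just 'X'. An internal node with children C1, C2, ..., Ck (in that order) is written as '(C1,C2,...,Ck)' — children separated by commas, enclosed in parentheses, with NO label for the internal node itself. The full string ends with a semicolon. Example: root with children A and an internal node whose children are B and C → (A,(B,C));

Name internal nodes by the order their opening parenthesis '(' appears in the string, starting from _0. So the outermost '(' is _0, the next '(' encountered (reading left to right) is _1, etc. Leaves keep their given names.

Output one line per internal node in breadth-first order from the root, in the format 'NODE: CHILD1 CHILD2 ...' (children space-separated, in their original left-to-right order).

Answer: _0: E _1 _2
_1: H T
_2: Y Z _3
_3: B L C K

Derivation:
Input: (E,(H,T),(Y,Z,(B,L,C,K)));
Scanning left-to-right, naming '(' by encounter order:
  pos 0: '(' -> open internal node _0 (depth 1)
  pos 3: '(' -> open internal node _1 (depth 2)
  pos 7: ')' -> close internal node _1 (now at depth 1)
  pos 9: '(' -> open internal node _2 (depth 2)
  pos 14: '(' -> open internal node _3 (depth 3)
  pos 22: ')' -> close internal node _3 (now at depth 2)
  pos 23: ')' -> close internal node _2 (now at depth 1)
  pos 24: ')' -> close internal node _0 (now at depth 0)
Total internal nodes: 4
BFS adjacency from root:
  _0: E _1 _2
  _1: H T
  _2: Y Z _3
  _3: B L C K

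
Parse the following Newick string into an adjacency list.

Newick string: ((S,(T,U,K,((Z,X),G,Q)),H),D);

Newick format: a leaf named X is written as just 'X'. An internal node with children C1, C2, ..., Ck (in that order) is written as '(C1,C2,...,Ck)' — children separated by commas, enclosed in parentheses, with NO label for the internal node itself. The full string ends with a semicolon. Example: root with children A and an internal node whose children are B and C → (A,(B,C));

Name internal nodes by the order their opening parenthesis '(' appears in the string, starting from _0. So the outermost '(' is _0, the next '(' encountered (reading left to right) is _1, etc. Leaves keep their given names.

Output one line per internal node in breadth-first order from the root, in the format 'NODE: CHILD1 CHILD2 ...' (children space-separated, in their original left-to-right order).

Input: ((S,(T,U,K,((Z,X),G,Q)),H),D);
Scanning left-to-right, naming '(' by encounter order:
  pos 0: '(' -> open internal node _0 (depth 1)
  pos 1: '(' -> open internal node _1 (depth 2)
  pos 4: '(' -> open internal node _2 (depth 3)
  pos 11: '(' -> open internal node _3 (depth 4)
  pos 12: '(' -> open internal node _4 (depth 5)
  pos 16: ')' -> close internal node _4 (now at depth 4)
  pos 21: ')' -> close internal node _3 (now at depth 3)
  pos 22: ')' -> close internal node _2 (now at depth 2)
  pos 25: ')' -> close internal node _1 (now at depth 1)
  pos 28: ')' -> close internal node _0 (now at depth 0)
Total internal nodes: 5
BFS adjacency from root:
  _0: _1 D
  _1: S _2 H
  _2: T U K _3
  _3: _4 G Q
  _4: Z X

Answer: _0: _1 D
_1: S _2 H
_2: T U K _3
_3: _4 G Q
_4: Z X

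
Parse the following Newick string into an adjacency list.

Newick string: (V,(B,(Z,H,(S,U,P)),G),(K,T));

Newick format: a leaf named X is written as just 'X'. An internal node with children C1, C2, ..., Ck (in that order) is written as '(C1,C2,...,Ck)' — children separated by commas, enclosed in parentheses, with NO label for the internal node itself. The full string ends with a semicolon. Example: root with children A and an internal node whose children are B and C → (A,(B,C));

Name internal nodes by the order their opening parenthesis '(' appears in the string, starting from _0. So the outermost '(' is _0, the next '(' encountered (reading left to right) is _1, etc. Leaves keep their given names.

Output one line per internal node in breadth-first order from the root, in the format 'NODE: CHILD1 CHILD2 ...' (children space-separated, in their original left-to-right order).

Input: (V,(B,(Z,H,(S,U,P)),G),(K,T));
Scanning left-to-right, naming '(' by encounter order:
  pos 0: '(' -> open internal node _0 (depth 1)
  pos 3: '(' -> open internal node _1 (depth 2)
  pos 6: '(' -> open internal node _2 (depth 3)
  pos 11: '(' -> open internal node _3 (depth 4)
  pos 17: ')' -> close internal node _3 (now at depth 3)
  pos 18: ')' -> close internal node _2 (now at depth 2)
  pos 21: ')' -> close internal node _1 (now at depth 1)
  pos 23: '(' -> open internal node _4 (depth 2)
  pos 27: ')' -> close internal node _4 (now at depth 1)
  pos 28: ')' -> close internal node _0 (now at depth 0)
Total internal nodes: 5
BFS adjacency from root:
  _0: V _1 _4
  _1: B _2 G
  _4: K T
  _2: Z H _3
  _3: S U P

Answer: _0: V _1 _4
_1: B _2 G
_4: K T
_2: Z H _3
_3: S U P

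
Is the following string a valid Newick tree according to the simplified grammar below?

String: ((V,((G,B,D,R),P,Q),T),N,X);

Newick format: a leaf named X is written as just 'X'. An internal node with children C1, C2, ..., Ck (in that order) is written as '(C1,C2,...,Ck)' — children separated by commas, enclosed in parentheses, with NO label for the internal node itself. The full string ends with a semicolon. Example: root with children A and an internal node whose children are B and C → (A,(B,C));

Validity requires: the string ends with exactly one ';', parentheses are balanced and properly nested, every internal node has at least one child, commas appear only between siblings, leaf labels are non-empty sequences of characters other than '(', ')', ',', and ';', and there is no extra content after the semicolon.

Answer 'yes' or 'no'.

Answer: yes

Derivation:
Input: ((V,((G,B,D,R),P,Q),T),N,X);
Paren balance: 4 '(' vs 4 ')' OK
Ends with single ';': True
Full parse: OK
Valid: True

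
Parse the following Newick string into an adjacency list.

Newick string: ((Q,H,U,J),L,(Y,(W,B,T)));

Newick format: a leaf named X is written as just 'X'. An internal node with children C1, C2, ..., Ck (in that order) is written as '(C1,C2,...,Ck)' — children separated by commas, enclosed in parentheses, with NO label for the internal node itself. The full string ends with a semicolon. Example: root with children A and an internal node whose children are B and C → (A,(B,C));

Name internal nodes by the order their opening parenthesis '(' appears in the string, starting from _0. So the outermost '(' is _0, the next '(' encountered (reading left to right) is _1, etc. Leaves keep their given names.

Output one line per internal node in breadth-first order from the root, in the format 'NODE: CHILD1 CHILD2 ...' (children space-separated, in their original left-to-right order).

Input: ((Q,H,U,J),L,(Y,(W,B,T)));
Scanning left-to-right, naming '(' by encounter order:
  pos 0: '(' -> open internal node _0 (depth 1)
  pos 1: '(' -> open internal node _1 (depth 2)
  pos 9: ')' -> close internal node _1 (now at depth 1)
  pos 13: '(' -> open internal node _2 (depth 2)
  pos 16: '(' -> open internal node _3 (depth 3)
  pos 22: ')' -> close internal node _3 (now at depth 2)
  pos 23: ')' -> close internal node _2 (now at depth 1)
  pos 24: ')' -> close internal node _0 (now at depth 0)
Total internal nodes: 4
BFS adjacency from root:
  _0: _1 L _2
  _1: Q H U J
  _2: Y _3
  _3: W B T

Answer: _0: _1 L _2
_1: Q H U J
_2: Y _3
_3: W B T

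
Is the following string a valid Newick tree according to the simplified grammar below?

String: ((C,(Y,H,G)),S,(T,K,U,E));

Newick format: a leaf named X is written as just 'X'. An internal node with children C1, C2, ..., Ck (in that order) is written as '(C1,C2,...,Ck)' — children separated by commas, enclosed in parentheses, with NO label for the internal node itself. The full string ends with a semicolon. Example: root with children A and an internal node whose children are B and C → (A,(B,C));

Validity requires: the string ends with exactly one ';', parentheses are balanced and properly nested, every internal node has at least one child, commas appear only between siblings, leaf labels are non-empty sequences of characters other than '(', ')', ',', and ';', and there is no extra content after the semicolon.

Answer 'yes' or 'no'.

Input: ((C,(Y,H,G)),S,(T,K,U,E));
Paren balance: 4 '(' vs 4 ')' OK
Ends with single ';': True
Full parse: OK
Valid: True

Answer: yes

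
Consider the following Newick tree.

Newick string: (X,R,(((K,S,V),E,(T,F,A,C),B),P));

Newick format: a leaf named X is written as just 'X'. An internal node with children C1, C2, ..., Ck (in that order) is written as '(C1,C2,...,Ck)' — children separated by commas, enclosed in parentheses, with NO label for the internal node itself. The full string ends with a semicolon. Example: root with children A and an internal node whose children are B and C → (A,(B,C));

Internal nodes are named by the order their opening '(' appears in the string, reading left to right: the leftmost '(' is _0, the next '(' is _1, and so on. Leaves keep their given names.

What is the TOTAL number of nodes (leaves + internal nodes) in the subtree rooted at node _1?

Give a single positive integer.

Newick: (X,R,(((K,S,V),E,(T,F,A,C),B),P));
Locate _1: it is the '(' at position 5 (the 2nd '(' reading left to right).
Query: subtree rooted at _1
_1: subtree_size = 1 + 13
  _2: subtree_size = 1 + 11
    _3: subtree_size = 1 + 3
      K: subtree_size = 1 + 0
      S: subtree_size = 1 + 0
      V: subtree_size = 1 + 0
    E: subtree_size = 1 + 0
    _4: subtree_size = 1 + 4
      T: subtree_size = 1 + 0
      F: subtree_size = 1 + 0
      A: subtree_size = 1 + 0
      C: subtree_size = 1 + 0
    B: subtree_size = 1 + 0
  P: subtree_size = 1 + 0
Total subtree size of _1: 14

Answer: 14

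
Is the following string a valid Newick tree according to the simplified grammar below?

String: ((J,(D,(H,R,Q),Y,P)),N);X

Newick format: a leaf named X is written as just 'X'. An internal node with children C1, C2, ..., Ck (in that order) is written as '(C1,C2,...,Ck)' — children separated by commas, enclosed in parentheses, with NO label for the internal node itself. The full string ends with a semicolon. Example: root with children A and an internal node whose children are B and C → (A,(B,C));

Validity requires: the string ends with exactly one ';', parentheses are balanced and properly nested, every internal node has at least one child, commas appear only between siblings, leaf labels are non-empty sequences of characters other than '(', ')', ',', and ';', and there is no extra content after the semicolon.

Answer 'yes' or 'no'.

Answer: no

Derivation:
Input: ((J,(D,(H,R,Q),Y,P)),N);X
Paren balance: 4 '(' vs 4 ')' OK
Ends with single ';': False
Full parse: FAILS (must end with ;)
Valid: False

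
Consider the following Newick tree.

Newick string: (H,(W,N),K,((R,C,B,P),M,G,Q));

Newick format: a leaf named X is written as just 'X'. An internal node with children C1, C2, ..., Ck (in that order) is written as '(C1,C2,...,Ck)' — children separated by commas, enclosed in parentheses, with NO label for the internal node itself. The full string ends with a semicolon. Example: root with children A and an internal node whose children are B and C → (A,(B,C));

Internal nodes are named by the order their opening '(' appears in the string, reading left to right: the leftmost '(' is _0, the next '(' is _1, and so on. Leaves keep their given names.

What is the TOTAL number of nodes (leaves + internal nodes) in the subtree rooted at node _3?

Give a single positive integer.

Newick: (H,(W,N),K,((R,C,B,P),M,G,Q));
Locate _3: it is the '(' at position 12 (the 4th '(' reading left to right).
Query: subtree rooted at _3
_3: subtree_size = 1 + 4
  R: subtree_size = 1 + 0
  C: subtree_size = 1 + 0
  B: subtree_size = 1 + 0
  P: subtree_size = 1 + 0
Total subtree size of _3: 5

Answer: 5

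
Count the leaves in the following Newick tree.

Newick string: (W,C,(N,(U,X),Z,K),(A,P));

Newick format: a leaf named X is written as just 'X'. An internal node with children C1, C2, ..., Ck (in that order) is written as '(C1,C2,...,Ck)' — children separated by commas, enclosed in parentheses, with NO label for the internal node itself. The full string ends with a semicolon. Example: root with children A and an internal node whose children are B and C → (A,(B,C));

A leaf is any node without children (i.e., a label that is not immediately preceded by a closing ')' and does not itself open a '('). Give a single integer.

Answer: 9

Derivation:
Newick: (W,C,(N,(U,X),Z,K),(A,P));
Scan left-to-right; a leaf is any maximal label run not followed by '(':
  pos 1: leaf 'W' → count = 1
  pos 3: leaf 'C' → count = 2
  pos 6: leaf 'N' → count = 3
  pos 9: leaf 'U' → count = 4
  pos 11: leaf 'X' → count = 5
  pos 14: leaf 'Z' → count = 6
  pos 16: leaf 'K' → count = 7
  pos 20: leaf 'A' → count = 8
  pos 22: leaf 'P' → count = 9
Total leaves: 9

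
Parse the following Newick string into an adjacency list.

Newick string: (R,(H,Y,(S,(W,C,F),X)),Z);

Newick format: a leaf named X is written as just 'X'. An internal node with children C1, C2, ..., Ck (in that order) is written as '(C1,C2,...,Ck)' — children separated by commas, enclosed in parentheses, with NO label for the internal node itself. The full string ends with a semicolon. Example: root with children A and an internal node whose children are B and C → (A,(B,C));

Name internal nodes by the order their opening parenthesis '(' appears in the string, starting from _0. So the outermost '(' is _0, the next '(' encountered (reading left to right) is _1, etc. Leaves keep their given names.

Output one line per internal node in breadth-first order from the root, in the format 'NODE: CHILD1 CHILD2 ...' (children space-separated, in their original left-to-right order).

Input: (R,(H,Y,(S,(W,C,F),X)),Z);
Scanning left-to-right, naming '(' by encounter order:
  pos 0: '(' -> open internal node _0 (depth 1)
  pos 3: '(' -> open internal node _1 (depth 2)
  pos 8: '(' -> open internal node _2 (depth 3)
  pos 11: '(' -> open internal node _3 (depth 4)
  pos 17: ')' -> close internal node _3 (now at depth 3)
  pos 20: ')' -> close internal node _2 (now at depth 2)
  pos 21: ')' -> close internal node _1 (now at depth 1)
  pos 24: ')' -> close internal node _0 (now at depth 0)
Total internal nodes: 4
BFS adjacency from root:
  _0: R _1 Z
  _1: H Y _2
  _2: S _3 X
  _3: W C F

Answer: _0: R _1 Z
_1: H Y _2
_2: S _3 X
_3: W C F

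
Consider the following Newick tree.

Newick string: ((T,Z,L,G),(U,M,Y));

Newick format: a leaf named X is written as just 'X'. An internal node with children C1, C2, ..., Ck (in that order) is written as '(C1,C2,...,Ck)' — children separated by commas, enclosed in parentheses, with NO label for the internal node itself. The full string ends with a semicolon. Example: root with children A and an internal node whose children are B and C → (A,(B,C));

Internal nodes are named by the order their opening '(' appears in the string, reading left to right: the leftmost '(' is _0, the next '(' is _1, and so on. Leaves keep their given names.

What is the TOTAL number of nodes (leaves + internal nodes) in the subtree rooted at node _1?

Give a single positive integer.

Newick: ((T,Z,L,G),(U,M,Y));
Locate _1: it is the '(' at position 1 (the 2nd '(' reading left to right).
Query: subtree rooted at _1
_1: subtree_size = 1 + 4
  T: subtree_size = 1 + 0
  Z: subtree_size = 1 + 0
  L: subtree_size = 1 + 0
  G: subtree_size = 1 + 0
Total subtree size of _1: 5

Answer: 5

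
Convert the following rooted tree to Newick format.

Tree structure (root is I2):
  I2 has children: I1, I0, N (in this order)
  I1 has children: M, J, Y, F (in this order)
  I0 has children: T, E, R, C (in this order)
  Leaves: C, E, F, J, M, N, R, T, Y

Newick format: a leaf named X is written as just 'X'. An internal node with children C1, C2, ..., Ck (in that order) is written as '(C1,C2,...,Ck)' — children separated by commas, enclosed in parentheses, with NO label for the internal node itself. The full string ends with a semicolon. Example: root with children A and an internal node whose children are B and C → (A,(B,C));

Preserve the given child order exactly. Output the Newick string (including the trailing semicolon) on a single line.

internal I2 with children ['I1', 'I0', 'N']
  internal I1 with children ['M', 'J', 'Y', 'F']
    leaf 'M' → 'M'
    leaf 'J' → 'J'
    leaf 'Y' → 'Y'
    leaf 'F' → 'F'
  → '(M,J,Y,F)'
  internal I0 with children ['T', 'E', 'R', 'C']
    leaf 'T' → 'T'
    leaf 'E' → 'E'
    leaf 'R' → 'R'
    leaf 'C' → 'C'
  → '(T,E,R,C)'
  leaf 'N' → 'N'
→ '((M,J,Y,F),(T,E,R,C),N)'
Final: ((M,J,Y,F),(T,E,R,C),N);

Answer: ((M,J,Y,F),(T,E,R,C),N);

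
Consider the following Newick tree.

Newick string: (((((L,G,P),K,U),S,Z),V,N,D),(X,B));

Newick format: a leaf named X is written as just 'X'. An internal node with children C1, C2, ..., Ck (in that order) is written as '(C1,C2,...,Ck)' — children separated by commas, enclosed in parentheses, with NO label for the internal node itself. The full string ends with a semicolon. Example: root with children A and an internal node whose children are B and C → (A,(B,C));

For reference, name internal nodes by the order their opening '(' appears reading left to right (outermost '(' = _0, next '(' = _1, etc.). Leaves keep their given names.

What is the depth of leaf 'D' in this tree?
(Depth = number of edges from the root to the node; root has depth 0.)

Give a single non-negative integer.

Newick: (((((L,G,P),K,U),S,Z),V,N,D),(X,B));
Naming internals by '(' encounter order: outermost '(' = _0, next = _1, ...
Query node: D
Path from root: _0 -> _1 -> D
Depth of D: 2 (number of edges from root)

Answer: 2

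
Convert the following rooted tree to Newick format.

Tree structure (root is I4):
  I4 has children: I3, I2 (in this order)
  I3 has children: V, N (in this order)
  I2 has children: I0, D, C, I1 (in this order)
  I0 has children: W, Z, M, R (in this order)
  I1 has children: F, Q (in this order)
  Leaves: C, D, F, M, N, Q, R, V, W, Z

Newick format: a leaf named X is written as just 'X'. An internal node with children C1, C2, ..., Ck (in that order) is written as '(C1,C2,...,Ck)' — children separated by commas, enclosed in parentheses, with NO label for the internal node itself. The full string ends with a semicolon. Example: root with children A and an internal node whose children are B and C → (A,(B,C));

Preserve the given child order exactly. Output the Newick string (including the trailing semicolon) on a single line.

Answer: ((V,N),((W,Z,M,R),D,C,(F,Q)));

Derivation:
internal I4 with children ['I3', 'I2']
  internal I3 with children ['V', 'N']
    leaf 'V' → 'V'
    leaf 'N' → 'N'
  → '(V,N)'
  internal I2 with children ['I0', 'D', 'C', 'I1']
    internal I0 with children ['W', 'Z', 'M', 'R']
      leaf 'W' → 'W'
      leaf 'Z' → 'Z'
      leaf 'M' → 'M'
      leaf 'R' → 'R'
    → '(W,Z,M,R)'
    leaf 'D' → 'D'
    leaf 'C' → 'C'
    internal I1 with children ['F', 'Q']
      leaf 'F' → 'F'
      leaf 'Q' → 'Q'
    → '(F,Q)'
  → '((W,Z,M,R),D,C,(F,Q))'
→ '((V,N),((W,Z,M,R),D,C,(F,Q)))'
Final: ((V,N),((W,Z,M,R),D,C,(F,Q)));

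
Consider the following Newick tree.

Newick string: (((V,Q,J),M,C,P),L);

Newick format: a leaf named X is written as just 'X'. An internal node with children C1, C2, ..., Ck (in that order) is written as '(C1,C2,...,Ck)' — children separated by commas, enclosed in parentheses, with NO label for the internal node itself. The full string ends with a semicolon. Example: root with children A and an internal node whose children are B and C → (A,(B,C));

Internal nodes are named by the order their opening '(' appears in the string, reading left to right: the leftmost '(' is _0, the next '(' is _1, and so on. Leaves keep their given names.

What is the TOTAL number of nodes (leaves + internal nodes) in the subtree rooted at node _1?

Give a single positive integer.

Newick: (((V,Q,J),M,C,P),L);
Locate _1: it is the '(' at position 1 (the 2nd '(' reading left to right).
Query: subtree rooted at _1
_1: subtree_size = 1 + 7
  _2: subtree_size = 1 + 3
    V: subtree_size = 1 + 0
    Q: subtree_size = 1 + 0
    J: subtree_size = 1 + 0
  M: subtree_size = 1 + 0
  C: subtree_size = 1 + 0
  P: subtree_size = 1 + 0
Total subtree size of _1: 8

Answer: 8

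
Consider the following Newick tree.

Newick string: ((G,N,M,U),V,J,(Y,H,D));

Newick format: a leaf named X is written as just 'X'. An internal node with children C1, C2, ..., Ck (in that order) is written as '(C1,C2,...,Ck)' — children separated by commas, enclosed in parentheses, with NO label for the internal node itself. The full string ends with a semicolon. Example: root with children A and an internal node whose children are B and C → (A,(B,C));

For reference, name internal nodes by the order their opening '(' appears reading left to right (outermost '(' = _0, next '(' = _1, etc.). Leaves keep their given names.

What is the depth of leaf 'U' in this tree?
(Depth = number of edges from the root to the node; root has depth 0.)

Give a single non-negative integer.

Answer: 2

Derivation:
Newick: ((G,N,M,U),V,J,(Y,H,D));
Naming internals by '(' encounter order: outermost '(' = _0, next = _1, ...
Query node: U
Path from root: _0 -> _1 -> U
Depth of U: 2 (number of edges from root)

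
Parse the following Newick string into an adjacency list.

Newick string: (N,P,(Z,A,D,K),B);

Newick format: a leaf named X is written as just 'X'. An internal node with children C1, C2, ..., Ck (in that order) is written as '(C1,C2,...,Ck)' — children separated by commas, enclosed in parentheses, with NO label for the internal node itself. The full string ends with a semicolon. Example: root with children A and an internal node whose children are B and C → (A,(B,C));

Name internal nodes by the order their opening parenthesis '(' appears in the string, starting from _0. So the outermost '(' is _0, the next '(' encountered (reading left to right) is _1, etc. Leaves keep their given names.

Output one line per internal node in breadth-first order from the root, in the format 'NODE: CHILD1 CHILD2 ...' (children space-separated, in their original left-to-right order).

Answer: _0: N P _1 B
_1: Z A D K

Derivation:
Input: (N,P,(Z,A,D,K),B);
Scanning left-to-right, naming '(' by encounter order:
  pos 0: '(' -> open internal node _0 (depth 1)
  pos 5: '(' -> open internal node _1 (depth 2)
  pos 13: ')' -> close internal node _1 (now at depth 1)
  pos 16: ')' -> close internal node _0 (now at depth 0)
Total internal nodes: 2
BFS adjacency from root:
  _0: N P _1 B
  _1: Z A D K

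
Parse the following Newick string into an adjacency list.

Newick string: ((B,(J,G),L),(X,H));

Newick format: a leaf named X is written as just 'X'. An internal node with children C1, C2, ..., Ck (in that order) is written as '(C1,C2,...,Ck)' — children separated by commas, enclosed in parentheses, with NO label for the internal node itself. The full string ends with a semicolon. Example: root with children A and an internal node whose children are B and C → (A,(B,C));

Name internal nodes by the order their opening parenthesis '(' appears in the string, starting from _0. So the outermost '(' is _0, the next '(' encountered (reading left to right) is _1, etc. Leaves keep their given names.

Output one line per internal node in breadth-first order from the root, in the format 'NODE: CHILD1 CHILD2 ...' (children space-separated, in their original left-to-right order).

Answer: _0: _1 _3
_1: B _2 L
_3: X H
_2: J G

Derivation:
Input: ((B,(J,G),L),(X,H));
Scanning left-to-right, naming '(' by encounter order:
  pos 0: '(' -> open internal node _0 (depth 1)
  pos 1: '(' -> open internal node _1 (depth 2)
  pos 4: '(' -> open internal node _2 (depth 3)
  pos 8: ')' -> close internal node _2 (now at depth 2)
  pos 11: ')' -> close internal node _1 (now at depth 1)
  pos 13: '(' -> open internal node _3 (depth 2)
  pos 17: ')' -> close internal node _3 (now at depth 1)
  pos 18: ')' -> close internal node _0 (now at depth 0)
Total internal nodes: 4
BFS adjacency from root:
  _0: _1 _3
  _1: B _2 L
  _3: X H
  _2: J G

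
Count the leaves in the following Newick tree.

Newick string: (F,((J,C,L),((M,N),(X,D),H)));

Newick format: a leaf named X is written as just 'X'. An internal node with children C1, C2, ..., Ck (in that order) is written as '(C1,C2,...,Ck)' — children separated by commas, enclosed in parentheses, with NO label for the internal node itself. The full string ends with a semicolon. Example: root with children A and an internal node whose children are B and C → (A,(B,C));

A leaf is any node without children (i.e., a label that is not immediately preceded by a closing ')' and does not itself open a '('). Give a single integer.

Newick: (F,((J,C,L),((M,N),(X,D),H)));
Scan left-to-right; a leaf is any maximal label run not followed by '(':
  pos 1: leaf 'F' → count = 1
  pos 5: leaf 'J' → count = 2
  pos 7: leaf 'C' → count = 3
  pos 9: leaf 'L' → count = 4
  pos 14: leaf 'M' → count = 5
  pos 16: leaf 'N' → count = 6
  pos 20: leaf 'X' → count = 7
  pos 22: leaf 'D' → count = 8
  pos 25: leaf 'H' → count = 9
Total leaves: 9

Answer: 9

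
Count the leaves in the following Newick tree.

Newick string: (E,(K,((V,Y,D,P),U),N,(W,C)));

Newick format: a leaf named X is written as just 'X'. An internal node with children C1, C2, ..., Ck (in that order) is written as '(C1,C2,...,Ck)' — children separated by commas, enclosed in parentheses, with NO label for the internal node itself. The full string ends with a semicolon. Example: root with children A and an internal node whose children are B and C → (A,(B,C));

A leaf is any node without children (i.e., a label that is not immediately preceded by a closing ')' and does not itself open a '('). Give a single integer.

Answer: 10

Derivation:
Newick: (E,(K,((V,Y,D,P),U),N,(W,C)));
Scan left-to-right; a leaf is any maximal label run not followed by '(':
  pos 1: leaf 'E' → count = 1
  pos 4: leaf 'K' → count = 2
  pos 8: leaf 'V' → count = 3
  pos 10: leaf 'Y' → count = 4
  pos 12: leaf 'D' → count = 5
  pos 14: leaf 'P' → count = 6
  pos 17: leaf 'U' → count = 7
  pos 20: leaf 'N' → count = 8
  pos 23: leaf 'W' → count = 9
  pos 25: leaf 'C' → count = 10
Total leaves: 10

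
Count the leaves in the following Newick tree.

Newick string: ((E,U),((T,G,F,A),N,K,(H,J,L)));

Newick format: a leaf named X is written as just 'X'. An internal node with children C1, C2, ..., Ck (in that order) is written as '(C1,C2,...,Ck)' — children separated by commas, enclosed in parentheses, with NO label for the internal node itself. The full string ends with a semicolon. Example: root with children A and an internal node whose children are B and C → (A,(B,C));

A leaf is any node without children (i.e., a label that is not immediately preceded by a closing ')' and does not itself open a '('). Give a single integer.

Newick: ((E,U),((T,G,F,A),N,K,(H,J,L)));
Scan left-to-right; a leaf is any maximal label run not followed by '(':
  pos 2: leaf 'E' → count = 1
  pos 4: leaf 'U' → count = 2
  pos 9: leaf 'T' → count = 3
  pos 11: leaf 'G' → count = 4
  pos 13: leaf 'F' → count = 5
  pos 15: leaf 'A' → count = 6
  pos 18: leaf 'N' → count = 7
  pos 20: leaf 'K' → count = 8
  pos 23: leaf 'H' → count = 9
  pos 25: leaf 'J' → count = 10
  pos 27: leaf 'L' → count = 11
Total leaves: 11

Answer: 11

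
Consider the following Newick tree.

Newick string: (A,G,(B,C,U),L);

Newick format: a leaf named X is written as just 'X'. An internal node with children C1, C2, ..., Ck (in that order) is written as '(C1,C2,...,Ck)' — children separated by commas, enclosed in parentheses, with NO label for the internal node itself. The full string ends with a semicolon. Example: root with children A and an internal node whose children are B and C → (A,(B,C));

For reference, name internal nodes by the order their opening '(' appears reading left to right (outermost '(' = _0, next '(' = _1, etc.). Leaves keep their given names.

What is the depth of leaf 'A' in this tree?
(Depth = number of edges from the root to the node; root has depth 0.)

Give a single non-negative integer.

Newick: (A,G,(B,C,U),L);
Naming internals by '(' encounter order: outermost '(' = _0, next = _1, ...
Query node: A
Path from root: _0 -> A
Depth of A: 1 (number of edges from root)

Answer: 1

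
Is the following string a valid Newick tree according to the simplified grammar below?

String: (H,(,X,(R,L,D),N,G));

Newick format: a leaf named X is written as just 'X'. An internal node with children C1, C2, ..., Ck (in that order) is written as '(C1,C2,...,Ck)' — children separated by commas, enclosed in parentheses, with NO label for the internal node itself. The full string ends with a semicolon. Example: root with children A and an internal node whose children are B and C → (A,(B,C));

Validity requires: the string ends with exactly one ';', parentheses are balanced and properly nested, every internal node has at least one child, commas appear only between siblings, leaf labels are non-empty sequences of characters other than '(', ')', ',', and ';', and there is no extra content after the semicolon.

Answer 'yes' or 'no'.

Input: (H,(,X,(R,L,D),N,G));
Paren balance: 3 '(' vs 3 ')' OK
Ends with single ';': True
Full parse: FAILS (empty leaf label at pos 4)
Valid: False

Answer: no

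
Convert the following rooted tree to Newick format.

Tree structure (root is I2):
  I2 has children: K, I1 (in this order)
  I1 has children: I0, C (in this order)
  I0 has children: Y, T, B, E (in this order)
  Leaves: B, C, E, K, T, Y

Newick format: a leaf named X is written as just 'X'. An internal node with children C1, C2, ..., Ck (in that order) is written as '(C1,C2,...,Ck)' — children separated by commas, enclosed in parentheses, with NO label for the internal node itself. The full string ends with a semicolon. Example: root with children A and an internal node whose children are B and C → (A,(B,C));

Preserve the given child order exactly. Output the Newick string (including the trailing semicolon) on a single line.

Answer: (K,((Y,T,B,E),C));

Derivation:
internal I2 with children ['K', 'I1']
  leaf 'K' → 'K'
  internal I1 with children ['I0', 'C']
    internal I0 with children ['Y', 'T', 'B', 'E']
      leaf 'Y' → 'Y'
      leaf 'T' → 'T'
      leaf 'B' → 'B'
      leaf 'E' → 'E'
    → '(Y,T,B,E)'
    leaf 'C' → 'C'
  → '((Y,T,B,E),C)'
→ '(K,((Y,T,B,E),C))'
Final: (K,((Y,T,B,E),C));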